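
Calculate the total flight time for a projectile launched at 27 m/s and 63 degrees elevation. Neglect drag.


T = 2*v0*sin(theta)/g = 2*27*sin(63°)/9.81 = 4.905 s

4.905 s


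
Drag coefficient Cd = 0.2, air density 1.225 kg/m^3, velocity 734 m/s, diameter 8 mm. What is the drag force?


A = pi*(d/2)^2 = pi*(8/2000)^2 = 5.02655e-05 m^2
Fd = 0.5*Cd*rho*A*v^2 = 0.5*0.2*1.225*5.02655e-05*734^2 = 3.317 N

3.317 N


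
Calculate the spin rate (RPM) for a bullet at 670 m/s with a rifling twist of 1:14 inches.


twist_m = 14*0.0254 = 0.3556 m
spin = v/twist = 670/0.3556 = 1884.139 rev/s
RPM = spin*60 = 1884.139*60 ≈ 113048 RPM

113048 RPM


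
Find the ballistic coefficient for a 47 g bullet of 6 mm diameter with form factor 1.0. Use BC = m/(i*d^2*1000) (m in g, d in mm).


BC = m/(i*d^2*1000) = 47/(1.0 * 6^2 * 1000) = 0.001306

0.001306


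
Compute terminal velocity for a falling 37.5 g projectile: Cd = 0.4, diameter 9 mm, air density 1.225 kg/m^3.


A = pi*(d/2)^2 = pi*(9/2000)^2 = 6.36173e-05 m^2
vt = sqrt(2mg/(Cd*rho*A)) = sqrt(2*0.0375*9.81/(0.4 * 1.225 * 6.36173e-05)) = 153.6 m/s

153.6 m/s


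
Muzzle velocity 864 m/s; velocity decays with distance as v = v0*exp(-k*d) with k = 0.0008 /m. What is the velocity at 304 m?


v = v0*exp(-k*d) = 864*exp(-0.0008*304) = 677.5 m/s

677.5 m/s


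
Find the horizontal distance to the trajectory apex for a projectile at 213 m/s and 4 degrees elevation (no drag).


R = v0^2*sin(2*theta)/g = 213^2*sin(2*4°)/9.81 = 643.644 m
apex_dist = R/2 = 643.644/2 = 321.8 m

321.8 m


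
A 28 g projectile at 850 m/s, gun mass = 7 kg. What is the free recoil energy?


v_r = m_p*v_p/m_gun = 0.028*850/7 = 3.4 m/s, E_r = 0.5*m_gun*v_r^2 = 0.5*7*3.4^2 = 40.46 J

40.46 J


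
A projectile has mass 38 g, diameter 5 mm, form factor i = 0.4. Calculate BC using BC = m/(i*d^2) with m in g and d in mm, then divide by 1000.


BC = m/(i*d^2*1000) = 38/(0.4 * 5^2 * 1000) = 0.0038

0.0038


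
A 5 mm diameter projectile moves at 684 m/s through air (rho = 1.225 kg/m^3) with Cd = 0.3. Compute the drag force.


A = pi*(d/2)^2 = pi*(5/2000)^2 = 1.96350e-05 m^2
Fd = 0.5*Cd*rho*A*v^2 = 0.5*0.3*1.225*1.96350e-05*684^2 = 1.688 N

1.688 N


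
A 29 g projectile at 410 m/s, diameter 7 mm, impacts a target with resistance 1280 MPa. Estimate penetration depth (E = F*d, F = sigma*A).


A = pi*(d/2)^2 = pi*(7/2)^2 = 38.4845 mm^2
E = 0.5*m*v^2 = 0.5*0.029*410^2 = 2437.45 J
depth = E/(sigma*A) = 2437.45 J / (1280 MPa * 38.4845 mm^2) = 2437.45/(1280 * 38.4845) m = 0.0494812 m ≈ 49.48 mm

49.48 mm


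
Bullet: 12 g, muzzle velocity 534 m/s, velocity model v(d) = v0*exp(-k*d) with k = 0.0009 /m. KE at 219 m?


v = v0*exp(-k*d) = 534*exp(-0.0009*219) = 438.472 m/s
E = 0.5*m*v^2 = 0.5*0.012*438.472^2 = 1154 J

1154 J


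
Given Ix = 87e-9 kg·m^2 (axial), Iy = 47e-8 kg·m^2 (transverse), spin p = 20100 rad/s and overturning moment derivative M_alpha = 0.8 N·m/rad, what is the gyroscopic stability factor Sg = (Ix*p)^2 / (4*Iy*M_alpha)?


Sg = Ix^2 * p^2 / (4 * Iy * M_alpha) = (87e-9)^2 * 20100^2 / (4 * 47e-8 * 0.8) = 2.033

2.033


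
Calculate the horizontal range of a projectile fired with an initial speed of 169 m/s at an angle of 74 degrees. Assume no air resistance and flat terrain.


R = v0^2 * sin(2*theta) / g = 169^2 * sin(2*74°) / 9.81 = 1543 m

1543 m


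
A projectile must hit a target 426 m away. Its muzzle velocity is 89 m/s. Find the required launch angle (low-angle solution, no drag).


sin(2*theta) = R*g/v0^2 = 426*9.81/89^2 = 0.527592, theta = arcsin(0.527592)/2 = 15.92°

15.92 degrees


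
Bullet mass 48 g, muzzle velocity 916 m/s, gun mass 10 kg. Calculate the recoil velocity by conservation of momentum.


v_recoil = m_p * v_p / m_gun = 0.048 * 916 / 10 = 4.397 m/s

4.397 m/s


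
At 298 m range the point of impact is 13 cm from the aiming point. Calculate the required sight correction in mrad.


1 mrad subtends 1 cm per 10 m of range, so adj = error_cm / (dist_m / 10) = 13 / (298/10) = 0.4362 mrad

0.4362 mrad


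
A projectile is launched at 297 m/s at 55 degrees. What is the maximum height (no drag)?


H = (v0*sin(theta))^2 / (2g) = (297*sin(55°))^2 / (2*9.81) = 3017 m

3017 m


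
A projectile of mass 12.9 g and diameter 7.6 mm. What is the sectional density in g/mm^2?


SD = m/d^2 = 12.9/7.6^2 = 0.2233 g/mm^2

0.2233 g/mm^2


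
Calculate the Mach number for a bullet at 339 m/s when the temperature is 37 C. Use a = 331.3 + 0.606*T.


a = 331.3 + 0.606*(37) = 353.722 m/s
M = v/a = 339/353.722 = 0.9584

0.9584


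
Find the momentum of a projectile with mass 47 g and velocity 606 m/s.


p = m*v = 0.047*606 = 28.48 kg·m/s

28.48 kg·m/s


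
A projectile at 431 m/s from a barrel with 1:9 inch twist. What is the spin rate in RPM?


twist_m = 9*0.0254 = 0.2286 m
spin = v/twist = 431/0.2286 = 1885.389 rev/s
RPM = spin*60 = 1885.389*60 ≈ 113123 RPM

113123 RPM


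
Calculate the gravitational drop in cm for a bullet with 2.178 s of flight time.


drop = 0.5*g*t^2 = 0.5*9.81*2.178^2 = 23.2678 m ≈ 2327 cm

2327 cm


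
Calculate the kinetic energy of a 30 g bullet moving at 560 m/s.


E = 0.5*m*v^2 = 0.5*0.03*560^2 = 4704 J

4704 J


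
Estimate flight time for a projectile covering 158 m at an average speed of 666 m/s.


t = d/v = 158/666 = 0.2372 s

0.2372 s


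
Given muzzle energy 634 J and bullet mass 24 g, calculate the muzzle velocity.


v = sqrt(2*E/m) = sqrt(2*634/0.024) = 229.9 m/s

229.9 m/s


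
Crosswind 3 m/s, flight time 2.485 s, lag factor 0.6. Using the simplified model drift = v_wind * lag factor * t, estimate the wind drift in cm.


drift = v_wind * lag * t = 3 * 0.6 * 2.485 = 4.473 m ≈ 447.3 cm

447.3 cm


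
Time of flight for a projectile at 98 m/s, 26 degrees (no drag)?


T = 2*v0*sin(theta)/g = 2*98*sin(26°)/9.81 = 8.758 s

8.758 s


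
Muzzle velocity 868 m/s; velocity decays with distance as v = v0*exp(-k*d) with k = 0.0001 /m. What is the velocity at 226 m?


v = v0*exp(-k*d) = 868*exp(-0.0001*226) = 848.6 m/s

848.6 m/s


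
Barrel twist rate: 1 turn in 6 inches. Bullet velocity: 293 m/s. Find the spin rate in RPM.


twist_m = 6*0.0254 = 0.1524 m
spin = v/twist = 293/0.1524 = 1922.572 rev/s
RPM = spin*60 = 1922.572*60 ≈ 115354 RPM

115354 RPM


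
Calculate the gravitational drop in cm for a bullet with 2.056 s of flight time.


drop = 0.5*g*t^2 = 0.5*9.81*2.056^2 = 20.7341 m ≈ 2073 cm

2073 cm


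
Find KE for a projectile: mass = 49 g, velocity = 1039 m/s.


E = 0.5*m*v^2 = 0.5*0.049*1039^2 = 26448 J

26448 J


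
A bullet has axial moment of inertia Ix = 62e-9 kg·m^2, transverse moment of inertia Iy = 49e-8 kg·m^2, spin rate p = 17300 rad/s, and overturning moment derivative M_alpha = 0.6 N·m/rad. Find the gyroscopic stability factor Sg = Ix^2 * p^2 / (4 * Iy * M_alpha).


Sg = Ix^2 * p^2 / (4 * Iy * M_alpha) = (62e-9)^2 * 17300^2 / (4 * 49e-8 * 0.6) = 0.9783

0.9783


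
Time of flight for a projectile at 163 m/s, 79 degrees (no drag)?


T = 2*v0*sin(theta)/g = 2*163*sin(79°)/9.81 = 32.62 s

32.62 s


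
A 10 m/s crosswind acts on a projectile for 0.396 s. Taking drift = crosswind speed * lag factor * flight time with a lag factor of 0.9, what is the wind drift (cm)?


drift = v_wind * lag * t = 10 * 0.9 * 0.396 = 3.564 m ≈ 356.4 cm

356.4 cm


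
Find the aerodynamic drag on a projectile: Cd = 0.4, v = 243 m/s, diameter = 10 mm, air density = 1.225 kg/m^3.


A = pi*(d/2)^2 = pi*(10/2000)^2 = 7.85398e-05 m^2
Fd = 0.5*Cd*rho*A*v^2 = 0.5*0.4*1.225*7.85398e-05*243^2 = 1.136 N

1.136 N


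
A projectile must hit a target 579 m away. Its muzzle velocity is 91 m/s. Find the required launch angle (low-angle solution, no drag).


sin(2*theta) = R*g/v0^2 = 579*9.81/91^2 = 0.685906, theta = arcsin(0.685906)/2 = 21.65°

21.65 degrees


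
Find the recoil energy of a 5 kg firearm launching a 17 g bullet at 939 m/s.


v_r = m_p*v_p/m_gun = 0.017*939/5 = 3.1926 m/s, E_r = 0.5*m_gun*v_r^2 = 0.5*5*3.1926^2 = 25.48 J

25.48 J


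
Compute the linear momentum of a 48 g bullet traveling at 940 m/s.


p = m*v = 0.048*940 = 45.12 kg·m/s

45.12 kg·m/s


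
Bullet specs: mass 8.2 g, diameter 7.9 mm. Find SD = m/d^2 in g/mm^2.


SD = m/d^2 = 8.2/7.9^2 = 0.1314 g/mm^2

0.1314 g/mm^2


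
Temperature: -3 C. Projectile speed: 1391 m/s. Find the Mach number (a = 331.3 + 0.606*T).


a = 331.3 + 0.606*(-3) = 329.482 m/s
M = v/a = 1391/329.482 = 4.222

4.222


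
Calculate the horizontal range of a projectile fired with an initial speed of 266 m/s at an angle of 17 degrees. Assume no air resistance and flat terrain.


R = v0^2 * sin(2*theta) / g = 266^2 * sin(2*17°) / 9.81 = 4033 m

4033 m


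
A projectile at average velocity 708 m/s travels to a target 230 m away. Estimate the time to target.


t = d/v = 230/708 = 0.3249 s

0.3249 s


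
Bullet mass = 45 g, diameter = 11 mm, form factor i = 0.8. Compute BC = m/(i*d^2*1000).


BC = m/(i*d^2*1000) = 45/(0.8 * 11^2 * 1000) = 0.0004649

0.0004649


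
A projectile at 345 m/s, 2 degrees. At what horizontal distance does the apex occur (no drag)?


R = v0^2*sin(2*theta)/g = 345^2*sin(2*2°)/9.81 = 846.357 m
apex_dist = R/2 = 846.357/2 = 423.2 m

423.2 m


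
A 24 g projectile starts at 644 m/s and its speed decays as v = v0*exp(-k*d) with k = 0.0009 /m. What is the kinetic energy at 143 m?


v = v0*exp(-k*d) = 644*exp(-0.0009*143) = 566.229 m/s
E = 0.5*m*v^2 = 0.5*0.024*566.229^2 = 3847 J

3847 J


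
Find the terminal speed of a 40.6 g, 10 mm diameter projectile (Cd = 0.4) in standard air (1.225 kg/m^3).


A = pi*(d/2)^2 = pi*(10/2000)^2 = 7.85398e-05 m^2
vt = sqrt(2mg/(Cd*rho*A)) = sqrt(2*0.0406*9.81/(0.4 * 1.225 * 7.85398e-05)) = 143.9 m/s

143.9 m/s


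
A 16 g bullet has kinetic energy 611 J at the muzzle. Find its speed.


v = sqrt(2*E/m) = sqrt(2*611/0.016) = 276.4 m/s

276.4 m/s


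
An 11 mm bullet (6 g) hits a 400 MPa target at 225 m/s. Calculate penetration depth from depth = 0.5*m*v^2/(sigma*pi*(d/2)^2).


A = pi*(d/2)^2 = pi*(11/2)^2 = 95.0332 mm^2
E = 0.5*m*v^2 = 0.5*0.006*225^2 = 151.875 J
depth = E/(sigma*A) = 151.875 J / (400 MPa * 95.0332 mm^2) = 151.875/(400 * 95.0332) m = 0.00399532 m ≈ 3.995 mm

3.995 mm


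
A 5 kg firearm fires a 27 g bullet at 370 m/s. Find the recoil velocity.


v_recoil = m_p * v_p / m_gun = 0.027 * 370 / 5 = 1.998 m/s

1.998 m/s


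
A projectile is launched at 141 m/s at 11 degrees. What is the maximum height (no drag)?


H = (v0*sin(theta))^2 / (2g) = (141*sin(11°))^2 / (2*9.81) = 36.89 m

36.89 m


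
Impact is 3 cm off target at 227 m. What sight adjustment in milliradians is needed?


1 mrad subtends 1 cm per 10 m of range, so adj = error_cm / (dist_m / 10) = 3 / (227/10) = 0.1322 mrad

0.1322 mrad


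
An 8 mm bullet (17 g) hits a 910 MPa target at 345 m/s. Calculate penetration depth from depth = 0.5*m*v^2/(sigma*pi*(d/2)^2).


A = pi*(d/2)^2 = pi*(8/2)^2 = 50.2655 mm^2
E = 0.5*m*v^2 = 0.5*0.017*345^2 = 1011.71 J
depth = E/(sigma*A) = 1011.71 J / (910 MPa * 50.2655 mm^2) = 1011.71/(910 * 50.2655) m = 0.022118 m ≈ 22.12 mm

22.12 mm


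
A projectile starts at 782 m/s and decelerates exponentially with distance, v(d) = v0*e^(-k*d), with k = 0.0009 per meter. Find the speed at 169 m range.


v = v0*exp(-k*d) = 782*exp(-0.0009*169) = 671.7 m/s

671.7 m/s


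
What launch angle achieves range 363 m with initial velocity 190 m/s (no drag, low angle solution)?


sin(2*theta) = R*g/v0^2 = 363*9.81/190^2 = 0.0986435, theta = arcsin(0.0986435)/2 = 2.831°

2.831 degrees


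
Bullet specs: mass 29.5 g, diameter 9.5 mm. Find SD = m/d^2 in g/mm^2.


SD = m/d^2 = 29.5/9.5^2 = 0.3269 g/mm^2

0.3269 g/mm^2


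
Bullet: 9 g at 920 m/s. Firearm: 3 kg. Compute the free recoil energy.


v_r = m_p*v_p/m_gun = 0.009*920/3 = 2.76 m/s, E_r = 0.5*m_gun*v_r^2 = 0.5*3*2.76^2 = 11.43 J

11.43 J


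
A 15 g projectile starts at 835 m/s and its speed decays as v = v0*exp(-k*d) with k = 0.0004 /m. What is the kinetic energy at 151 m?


v = v0*exp(-k*d) = 835*exp(-0.0004*151) = 786.059 m/s
E = 0.5*m*v^2 = 0.5*0.015*786.059^2 = 4634 J

4634 J


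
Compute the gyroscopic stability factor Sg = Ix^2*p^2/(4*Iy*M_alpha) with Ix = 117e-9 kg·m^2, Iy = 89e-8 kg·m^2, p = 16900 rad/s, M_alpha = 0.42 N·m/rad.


Sg = Ix^2 * p^2 / (4 * Iy * M_alpha) = (117e-9)^2 * 16900^2 / (4 * 89e-8 * 0.42) = 2.615

2.615


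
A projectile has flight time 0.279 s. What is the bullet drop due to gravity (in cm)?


drop = 0.5*g*t^2 = 0.5*9.81*0.279^2 = 0.38181 m ≈ 38.18 cm

38.18 cm


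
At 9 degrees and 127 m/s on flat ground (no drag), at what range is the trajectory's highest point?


R = v0^2*sin(2*theta)/g = 127^2*sin(2*9°)/9.81 = 508.067 m
apex_dist = R/2 = 508.067/2 = 254 m

254 m


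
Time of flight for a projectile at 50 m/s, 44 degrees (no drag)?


T = 2*v0*sin(theta)/g = 2*50*sin(44°)/9.81 = 7.081 s

7.081 s


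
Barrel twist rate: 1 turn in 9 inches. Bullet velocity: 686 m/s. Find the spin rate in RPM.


twist_m = 9*0.0254 = 0.2286 m
spin = v/twist = 686/0.2286 = 3000.875 rev/s
RPM = spin*60 = 3000.875*60 ≈ 180052 RPM

180052 RPM


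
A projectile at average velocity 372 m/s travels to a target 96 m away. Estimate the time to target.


t = d/v = 96/372 = 0.2581 s

0.2581 s


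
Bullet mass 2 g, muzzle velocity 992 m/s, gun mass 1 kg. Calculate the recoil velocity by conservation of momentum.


v_recoil = m_p * v_p / m_gun = 0.002 * 992 / 1 = 1.984 m/s

1.984 m/s


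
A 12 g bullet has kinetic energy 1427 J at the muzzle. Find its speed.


v = sqrt(2*E/m) = sqrt(2*1427/0.012) = 487.7 m/s

487.7 m/s


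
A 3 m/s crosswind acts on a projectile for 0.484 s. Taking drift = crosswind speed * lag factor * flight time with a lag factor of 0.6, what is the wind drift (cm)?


drift = v_wind * lag * t = 3 * 0.6 * 0.484 = 0.8712 m ≈ 87.12 cm

87.12 cm


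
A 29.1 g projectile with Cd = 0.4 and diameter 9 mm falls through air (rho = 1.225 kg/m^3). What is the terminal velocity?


A = pi*(d/2)^2 = pi*(9/2000)^2 = 6.36173e-05 m^2
vt = sqrt(2mg/(Cd*rho*A)) = sqrt(2*0.0291*9.81/(0.4 * 1.225 * 6.36173e-05)) = 135.3 m/s

135.3 m/s


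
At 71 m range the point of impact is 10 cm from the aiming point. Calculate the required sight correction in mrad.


1 mrad subtends 1 cm per 10 m of range, so adj = error_cm / (dist_m / 10) = 10 / (71/10) = 1.408 mrad

1.408 mrad


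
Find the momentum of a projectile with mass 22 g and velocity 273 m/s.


p = m*v = 0.022*273 = 6.006 kg·m/s

6.006 kg·m/s


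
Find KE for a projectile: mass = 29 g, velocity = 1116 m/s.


E = 0.5*m*v^2 = 0.5*0.029*1116^2 = 18059 J

18059 J


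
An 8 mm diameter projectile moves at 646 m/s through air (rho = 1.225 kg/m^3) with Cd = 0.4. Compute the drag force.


A = pi*(d/2)^2 = pi*(8/2000)^2 = 5.02655e-05 m^2
Fd = 0.5*Cd*rho*A*v^2 = 0.5*0.4*1.225*5.02655e-05*646^2 = 5.139 N

5.139 N


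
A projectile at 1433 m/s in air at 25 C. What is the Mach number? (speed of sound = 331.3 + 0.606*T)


a = 331.3 + 0.606*(25) = 346.45 m/s
M = v/a = 1433/346.45 = 4.136

4.136


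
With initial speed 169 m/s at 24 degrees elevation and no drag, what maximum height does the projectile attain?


H = (v0*sin(theta))^2 / (2g) = (169*sin(24°))^2 / (2*9.81) = 240.8 m

240.8 m


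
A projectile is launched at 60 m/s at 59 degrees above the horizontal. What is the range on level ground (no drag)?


R = v0^2 * sin(2*theta) / g = 60^2 * sin(2*59°) / 9.81 = 324 m

324 m


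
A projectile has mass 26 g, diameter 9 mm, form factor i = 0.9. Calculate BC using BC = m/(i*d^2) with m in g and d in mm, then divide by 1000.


BC = m/(i*d^2*1000) = 26/(0.9 * 9^2 * 1000) = 0.0003567

0.0003567


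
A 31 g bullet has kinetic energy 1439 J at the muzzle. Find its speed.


v = sqrt(2*E/m) = sqrt(2*1439/0.031) = 304.7 m/s

304.7 m/s


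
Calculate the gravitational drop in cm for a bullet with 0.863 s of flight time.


drop = 0.5*g*t^2 = 0.5*9.81*0.863^2 = 3.65309 m ≈ 365.3 cm

365.3 cm


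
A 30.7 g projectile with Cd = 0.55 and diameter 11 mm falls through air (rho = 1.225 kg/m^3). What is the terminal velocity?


A = pi*(d/2)^2 = pi*(11/2000)^2 = 9.50332e-05 m^2
vt = sqrt(2mg/(Cd*rho*A)) = sqrt(2*0.0307*9.81/(0.55 * 1.225 * 9.50332e-05)) = 96.99 m/s

96.99 m/s


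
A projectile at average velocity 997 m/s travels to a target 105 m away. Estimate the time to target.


t = d/v = 105/997 = 0.1053 s

0.1053 s


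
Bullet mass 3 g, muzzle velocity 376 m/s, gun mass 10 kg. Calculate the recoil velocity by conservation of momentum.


v_recoil = m_p * v_p / m_gun = 0.003 * 376 / 10 = 0.1128 m/s

0.1128 m/s


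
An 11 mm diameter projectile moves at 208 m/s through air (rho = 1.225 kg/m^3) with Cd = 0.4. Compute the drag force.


A = pi*(d/2)^2 = pi*(11/2000)^2 = 9.50332e-05 m^2
Fd = 0.5*Cd*rho*A*v^2 = 0.5*0.4*1.225*9.50332e-05*208^2 = 1.007 N

1.007 N


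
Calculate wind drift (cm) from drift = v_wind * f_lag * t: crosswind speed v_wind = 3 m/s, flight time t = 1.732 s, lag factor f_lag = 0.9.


drift = v_wind * lag * t = 3 * 0.9 * 1.732 = 4.6764 m ≈ 467.6 cm

467.6 cm


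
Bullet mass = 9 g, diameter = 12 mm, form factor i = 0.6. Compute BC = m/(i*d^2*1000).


BC = m/(i*d^2*1000) = 9/(0.6 * 12^2 * 1000) = 0.0001042

0.0001042


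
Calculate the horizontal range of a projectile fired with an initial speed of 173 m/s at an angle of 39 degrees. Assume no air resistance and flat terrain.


R = v0^2 * sin(2*theta) / g = 173^2 * sin(2*39°) / 9.81 = 2984 m

2984 m


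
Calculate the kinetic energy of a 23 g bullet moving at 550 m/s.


E = 0.5*m*v^2 = 0.5*0.023*550^2 = 3479 J

3479 J


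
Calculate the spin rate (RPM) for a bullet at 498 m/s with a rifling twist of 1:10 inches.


twist_m = 10*0.0254 = 0.254 m
spin = v/twist = 498/0.254 = 1960.63 rev/s
RPM = spin*60 = 1960.63*60 ≈ 117638 RPM

117638 RPM


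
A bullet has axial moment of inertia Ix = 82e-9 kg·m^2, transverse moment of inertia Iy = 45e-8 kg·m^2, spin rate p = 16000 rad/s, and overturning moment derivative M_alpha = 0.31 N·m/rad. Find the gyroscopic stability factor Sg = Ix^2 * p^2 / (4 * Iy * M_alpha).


Sg = Ix^2 * p^2 / (4 * Iy * M_alpha) = (82e-9)^2 * 16000^2 / (4 * 45e-8 * 0.31) = 3.085

3.085


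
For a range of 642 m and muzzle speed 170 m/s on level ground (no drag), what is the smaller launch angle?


sin(2*theta) = R*g/v0^2 = 642*9.81/170^2 = 0.217925, theta = arcsin(0.217925)/2 = 6.294°

6.294 degrees


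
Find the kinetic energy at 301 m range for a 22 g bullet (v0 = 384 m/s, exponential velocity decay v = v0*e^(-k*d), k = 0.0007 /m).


v = v0*exp(-k*d) = 384*exp(-0.0007*301) = 311.047 m/s
E = 0.5*m*v^2 = 0.5*0.022*311.047^2 = 1064 J

1064 J


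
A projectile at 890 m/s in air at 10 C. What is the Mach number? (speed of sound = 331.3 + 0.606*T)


a = 331.3 + 0.606*(10) = 337.36 m/s
M = v/a = 890/337.36 = 2.638

2.638


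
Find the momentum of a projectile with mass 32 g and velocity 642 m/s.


p = m*v = 0.032*642 = 20.54 kg·m/s

20.54 kg·m/s


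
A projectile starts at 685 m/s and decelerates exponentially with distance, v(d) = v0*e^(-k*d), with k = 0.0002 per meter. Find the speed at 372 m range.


v = v0*exp(-k*d) = 685*exp(-0.0002*372) = 635.9 m/s

635.9 m/s


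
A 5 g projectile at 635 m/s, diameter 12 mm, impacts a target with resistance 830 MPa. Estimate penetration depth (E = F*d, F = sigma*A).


A = pi*(d/2)^2 = pi*(12/2)^2 = 113.097 mm^2
E = 0.5*m*v^2 = 0.5*0.005*635^2 = 1008.06 J
depth = E/(sigma*A) = 1008.06 J / (830 MPa * 113.097 mm^2) = 1008.06/(830 * 113.097) m = 0.0107388 m ≈ 10.74 mm

10.74 mm


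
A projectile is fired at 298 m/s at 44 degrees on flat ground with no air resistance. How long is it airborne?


T = 2*v0*sin(theta)/g = 2*298*sin(44°)/9.81 = 42.2 s

42.2 s


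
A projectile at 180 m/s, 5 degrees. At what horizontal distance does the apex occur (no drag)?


R = v0^2*sin(2*theta)/g = 180^2*sin(2*5°)/9.81 = 573.517 m
apex_dist = R/2 = 573.517/2 = 286.8 m

286.8 m


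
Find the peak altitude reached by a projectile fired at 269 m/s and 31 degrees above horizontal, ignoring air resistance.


H = (v0*sin(theta))^2 / (2g) = (269*sin(31°))^2 / (2*9.81) = 978.3 m

978.3 m


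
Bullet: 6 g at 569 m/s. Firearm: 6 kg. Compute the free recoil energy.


v_r = m_p*v_p/m_gun = 0.006*569/6 = 0.569 m/s, E_r = 0.5*m_gun*v_r^2 = 0.5*6*0.569^2 = 0.9713 J

0.9713 J


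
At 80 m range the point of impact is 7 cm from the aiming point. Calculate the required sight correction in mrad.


1 mrad subtends 1 cm per 10 m of range, so adj = error_cm / (dist_m / 10) = 7 / (80/10) = 0.875 mrad

0.875 mrad


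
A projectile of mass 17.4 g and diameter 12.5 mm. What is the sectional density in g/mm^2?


SD = m/d^2 = 17.4/12.5^2 = 0.1114 g/mm^2

0.1114 g/mm^2


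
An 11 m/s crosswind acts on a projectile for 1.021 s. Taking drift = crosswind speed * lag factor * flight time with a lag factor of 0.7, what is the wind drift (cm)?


drift = v_wind * lag * t = 11 * 0.7 * 1.021 = 7.8617 m ≈ 786.2 cm

786.2 cm


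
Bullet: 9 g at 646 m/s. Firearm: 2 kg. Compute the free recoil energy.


v_r = m_p*v_p/m_gun = 0.009*646/2 = 2.907 m/s, E_r = 0.5*m_gun*v_r^2 = 0.5*2*2.907^2 = 8.451 J

8.451 J


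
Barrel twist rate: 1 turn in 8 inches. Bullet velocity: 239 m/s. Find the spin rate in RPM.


twist_m = 8*0.0254 = 0.2032 m
spin = v/twist = 239/0.2032 = 1176.181 rev/s
RPM = spin*60 = 1176.181*60 ≈ 70571 RPM

70571 RPM


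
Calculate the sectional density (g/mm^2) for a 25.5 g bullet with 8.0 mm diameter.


SD = m/d^2 = 25.5/8.0^2 = 0.3984 g/mm^2

0.3984 g/mm^2


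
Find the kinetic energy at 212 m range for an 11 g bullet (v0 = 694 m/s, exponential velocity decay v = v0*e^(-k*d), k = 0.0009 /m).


v = v0*exp(-k*d) = 694*exp(-0.0009*212) = 573.451 m/s
E = 0.5*m*v^2 = 0.5*0.011*573.451^2 = 1809 J

1809 J


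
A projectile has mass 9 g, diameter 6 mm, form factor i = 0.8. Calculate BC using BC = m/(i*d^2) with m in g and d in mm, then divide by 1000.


BC = m/(i*d^2*1000) = 9/(0.8 * 6^2 * 1000) = 0.0003125

0.0003125


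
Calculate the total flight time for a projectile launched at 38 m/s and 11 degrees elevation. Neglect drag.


T = 2*v0*sin(theta)/g = 2*38*sin(11°)/9.81 = 1.478 s

1.478 s


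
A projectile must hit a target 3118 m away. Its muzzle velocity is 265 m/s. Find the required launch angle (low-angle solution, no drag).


sin(2*theta) = R*g/v0^2 = 3118*9.81/265^2 = 0.435565, theta = arcsin(0.435565)/2 = 12.91°

12.91 degrees


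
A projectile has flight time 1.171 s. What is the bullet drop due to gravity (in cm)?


drop = 0.5*g*t^2 = 0.5*9.81*1.171^2 = 6.72594 m ≈ 672.6 cm

672.6 cm


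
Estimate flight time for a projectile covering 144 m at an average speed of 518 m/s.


t = d/v = 144/518 = 0.278 s

0.278 s


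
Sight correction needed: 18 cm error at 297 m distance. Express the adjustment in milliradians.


1 mrad subtends 1 cm per 10 m of range, so adj = error_cm / (dist_m / 10) = 18 / (297/10) = 0.6061 mrad

0.6061 mrad


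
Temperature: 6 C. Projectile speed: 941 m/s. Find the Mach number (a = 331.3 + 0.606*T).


a = 331.3 + 0.606*(6) = 334.936 m/s
M = v/a = 941/334.936 = 2.809

2.809


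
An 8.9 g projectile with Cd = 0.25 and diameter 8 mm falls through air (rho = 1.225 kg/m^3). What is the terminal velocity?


A = pi*(d/2)^2 = pi*(8/2000)^2 = 5.02655e-05 m^2
vt = sqrt(2mg/(Cd*rho*A)) = sqrt(2*0.0089*9.81/(0.25 * 1.225 * 5.02655e-05)) = 106.5 m/s

106.5 m/s


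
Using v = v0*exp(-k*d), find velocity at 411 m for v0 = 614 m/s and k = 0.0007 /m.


v = v0*exp(-k*d) = 614*exp(-0.0007*411) = 460.5 m/s

460.5 m/s


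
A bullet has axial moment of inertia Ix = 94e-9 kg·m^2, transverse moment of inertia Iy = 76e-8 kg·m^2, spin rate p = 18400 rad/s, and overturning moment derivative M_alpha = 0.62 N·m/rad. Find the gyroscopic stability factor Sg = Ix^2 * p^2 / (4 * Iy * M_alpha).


Sg = Ix^2 * p^2 / (4 * Iy * M_alpha) = (94e-9)^2 * 18400^2 / (4 * 76e-8 * 0.62) = 1.587

1.587


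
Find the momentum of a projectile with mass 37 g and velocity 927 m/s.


p = m*v = 0.037*927 = 34.3 kg·m/s

34.3 kg·m/s


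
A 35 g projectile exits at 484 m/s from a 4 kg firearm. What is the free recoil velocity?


v_recoil = m_p * v_p / m_gun = 0.035 * 484 / 4 = 4.235 m/s

4.235 m/s


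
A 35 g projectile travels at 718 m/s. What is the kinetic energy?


E = 0.5*m*v^2 = 0.5*0.035*718^2 = 9022 J

9022 J


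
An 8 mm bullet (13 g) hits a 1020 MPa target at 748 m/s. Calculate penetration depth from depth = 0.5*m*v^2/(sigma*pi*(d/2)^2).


A = pi*(d/2)^2 = pi*(8/2)^2 = 50.2655 mm^2
E = 0.5*m*v^2 = 0.5*0.013*748^2 = 3636.78 J
depth = E/(sigma*A) = 3636.78 J / (1020 MPa * 50.2655 mm^2) = 3636.78/(1020 * 50.2655) m = 0.0709327 m ≈ 70.93 mm

70.93 mm


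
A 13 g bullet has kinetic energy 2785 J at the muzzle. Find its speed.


v = sqrt(2*E/m) = sqrt(2*2785/0.013) = 654.6 m/s

654.6 m/s


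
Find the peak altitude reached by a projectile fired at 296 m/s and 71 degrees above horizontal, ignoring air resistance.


H = (v0*sin(theta))^2 / (2g) = (296*sin(71°))^2 / (2*9.81) = 3992 m

3992 m


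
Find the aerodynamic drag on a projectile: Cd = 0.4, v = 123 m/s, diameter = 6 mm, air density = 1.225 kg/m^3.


A = pi*(d/2)^2 = pi*(6/2000)^2 = 2.82743e-05 m^2
Fd = 0.5*Cd*rho*A*v^2 = 0.5*0.4*1.225*2.82743e-05*123^2 = 0.1048 N

0.1048 N


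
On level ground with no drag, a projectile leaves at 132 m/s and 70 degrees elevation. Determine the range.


R = v0^2 * sin(2*theta) / g = 132^2 * sin(2*70°) / 9.81 = 1142 m

1142 m


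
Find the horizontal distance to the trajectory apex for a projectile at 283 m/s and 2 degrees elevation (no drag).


R = v0^2*sin(2*theta)/g = 283^2*sin(2*2°)/9.81 = 569.493 m
apex_dist = R/2 = 569.493/2 = 284.7 m

284.7 m


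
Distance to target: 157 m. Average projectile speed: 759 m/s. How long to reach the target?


t = d/v = 157/759 = 0.2069 s

0.2069 s


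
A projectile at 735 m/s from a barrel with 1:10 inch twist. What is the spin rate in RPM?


twist_m = 10*0.0254 = 0.254 m
spin = v/twist = 735/0.254 = 2893.701 rev/s
RPM = spin*60 = 2893.701*60 ≈ 173622 RPM

173622 RPM


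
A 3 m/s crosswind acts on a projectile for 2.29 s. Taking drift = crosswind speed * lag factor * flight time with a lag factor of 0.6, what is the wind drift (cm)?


drift = v_wind * lag * t = 3 * 0.6 * 2.29 = 4.122 m ≈ 412.2 cm

412.2 cm


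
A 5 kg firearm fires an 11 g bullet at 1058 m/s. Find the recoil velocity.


v_recoil = m_p * v_p / m_gun = 0.011 * 1058 / 5 = 2.328 m/s

2.328 m/s


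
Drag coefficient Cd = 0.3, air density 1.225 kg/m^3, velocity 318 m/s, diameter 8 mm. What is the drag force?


A = pi*(d/2)^2 = pi*(8/2000)^2 = 5.02655e-05 m^2
Fd = 0.5*Cd*rho*A*v^2 = 0.5*0.3*1.225*5.02655e-05*318^2 = 0.934 N

0.934 N


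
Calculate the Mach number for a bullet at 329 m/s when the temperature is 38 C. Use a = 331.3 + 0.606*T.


a = 331.3 + 0.606*(38) = 354.328 m/s
M = v/a = 329/354.328 = 0.9285

0.9285


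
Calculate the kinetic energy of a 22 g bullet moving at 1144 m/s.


E = 0.5*m*v^2 = 0.5*0.022*1144^2 = 14396 J

14396 J


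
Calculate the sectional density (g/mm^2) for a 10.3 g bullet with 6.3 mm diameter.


SD = m/d^2 = 10.3/6.3^2 = 0.2595 g/mm^2

0.2595 g/mm^2


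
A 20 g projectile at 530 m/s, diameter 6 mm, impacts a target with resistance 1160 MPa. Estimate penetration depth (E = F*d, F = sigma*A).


A = pi*(d/2)^2 = pi*(6/2)^2 = 28.2743 mm^2
E = 0.5*m*v^2 = 0.5*0.02*530^2 = 2809 J
depth = E/(sigma*A) = 2809 J / (1160 MPa * 28.2743 mm^2) = 2809/(1160 * 28.2743) m = 0.0856449 m ≈ 85.64 mm

85.64 mm


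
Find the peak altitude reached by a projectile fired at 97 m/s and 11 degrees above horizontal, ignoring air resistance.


H = (v0*sin(theta))^2 / (2g) = (97*sin(11°))^2 / (2*9.81) = 17.46 m

17.46 m


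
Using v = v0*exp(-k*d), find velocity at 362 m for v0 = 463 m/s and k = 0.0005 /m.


v = v0*exp(-k*d) = 463*exp(-0.0005*362) = 386.3 m/s

386.3 m/s


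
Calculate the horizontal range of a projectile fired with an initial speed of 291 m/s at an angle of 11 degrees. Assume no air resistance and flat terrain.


R = v0^2 * sin(2*theta) / g = 291^2 * sin(2*11°) / 9.81 = 3234 m

3234 m


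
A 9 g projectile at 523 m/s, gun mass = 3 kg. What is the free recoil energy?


v_r = m_p*v_p/m_gun = 0.009*523/3 = 1.569 m/s, E_r = 0.5*m_gun*v_r^2 = 0.5*3*1.569^2 = 3.693 J

3.693 J


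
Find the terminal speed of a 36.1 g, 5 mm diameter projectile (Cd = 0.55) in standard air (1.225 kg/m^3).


A = pi*(d/2)^2 = pi*(5/2000)^2 = 1.96350e-05 m^2
vt = sqrt(2mg/(Cd*rho*A)) = sqrt(2*0.0361*9.81/(0.55 * 1.225 * 1.96350e-05)) = 231.4 m/s

231.4 m/s


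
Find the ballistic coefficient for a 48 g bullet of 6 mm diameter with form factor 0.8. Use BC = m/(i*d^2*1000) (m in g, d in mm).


BC = m/(i*d^2*1000) = 48/(0.8 * 6^2 * 1000) = 0.001667

0.001667


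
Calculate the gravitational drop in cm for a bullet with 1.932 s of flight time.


drop = 0.5*g*t^2 = 0.5*9.81*1.932^2 = 18.3085 m ≈ 1831 cm

1831 cm


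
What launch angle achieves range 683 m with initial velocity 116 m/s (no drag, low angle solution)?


sin(2*theta) = R*g/v0^2 = 683*9.81/116^2 = 0.497936, theta = arcsin(0.497936)/2 = 14.93°

14.93 degrees


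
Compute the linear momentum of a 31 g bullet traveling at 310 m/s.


p = m*v = 0.031*310 = 9.61 kg·m/s

9.61 kg·m/s


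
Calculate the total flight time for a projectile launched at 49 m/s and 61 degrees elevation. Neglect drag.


T = 2*v0*sin(theta)/g = 2*49*sin(61°)/9.81 = 8.737 s

8.737 s


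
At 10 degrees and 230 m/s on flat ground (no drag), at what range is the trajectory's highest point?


R = v0^2*sin(2*theta)/g = 230^2*sin(2*10°)/9.81 = 1844.33 m
apex_dist = R/2 = 1844.33/2 = 922.2 m

922.2 m


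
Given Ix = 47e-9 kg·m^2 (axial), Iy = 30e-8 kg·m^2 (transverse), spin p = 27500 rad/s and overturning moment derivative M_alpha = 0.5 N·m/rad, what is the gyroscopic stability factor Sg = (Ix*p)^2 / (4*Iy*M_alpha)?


Sg = Ix^2 * p^2 / (4 * Iy * M_alpha) = (47e-9)^2 * 27500^2 / (4 * 30e-8 * 0.5) = 2.784

2.784


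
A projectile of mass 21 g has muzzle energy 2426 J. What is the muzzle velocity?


v = sqrt(2*E/m) = sqrt(2*2426/0.021) = 480.7 m/s

480.7 m/s


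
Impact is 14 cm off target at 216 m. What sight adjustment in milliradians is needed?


1 mrad subtends 1 cm per 10 m of range, so adj = error_cm / (dist_m / 10) = 14 / (216/10) = 0.6481 mrad

0.6481 mrad


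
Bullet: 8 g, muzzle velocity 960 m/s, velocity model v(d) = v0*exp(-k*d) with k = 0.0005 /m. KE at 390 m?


v = v0*exp(-k*d) = 960*exp(-0.0005*390) = 789.921 m/s
E = 0.5*m*v^2 = 0.5*0.008*789.921^2 = 2496 J

2496 J


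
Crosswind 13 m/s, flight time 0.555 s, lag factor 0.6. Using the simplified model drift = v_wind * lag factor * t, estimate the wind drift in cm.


drift = v_wind * lag * t = 13 * 0.6 * 0.555 = 4.329 m ≈ 432.9 cm

432.9 cm


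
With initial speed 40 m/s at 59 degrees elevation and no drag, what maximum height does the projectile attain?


H = (v0*sin(theta))^2 / (2g) = (40*sin(59°))^2 / (2*9.81) = 59.92 m

59.92 m


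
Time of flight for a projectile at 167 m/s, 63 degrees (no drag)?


T = 2*v0*sin(theta)/g = 2*167*sin(63°)/9.81 = 30.34 s

30.34 s


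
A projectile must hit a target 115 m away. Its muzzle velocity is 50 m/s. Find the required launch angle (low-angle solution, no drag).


sin(2*theta) = R*g/v0^2 = 115*9.81/50^2 = 0.45126, theta = arcsin(0.45126)/2 = 13.41°

13.41 degrees


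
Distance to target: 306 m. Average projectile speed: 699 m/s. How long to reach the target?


t = d/v = 306/699 = 0.4378 s

0.4378 s


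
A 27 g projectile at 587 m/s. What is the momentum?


p = m*v = 0.027*587 = 15.85 kg·m/s

15.85 kg·m/s


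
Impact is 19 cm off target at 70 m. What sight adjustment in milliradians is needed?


1 mrad subtends 1 cm per 10 m of range, so adj = error_cm / (dist_m / 10) = 19 / (70/10) = 2.714 mrad

2.714 mrad


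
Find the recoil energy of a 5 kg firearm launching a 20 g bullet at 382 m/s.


v_r = m_p*v_p/m_gun = 0.02*382/5 = 1.528 m/s, E_r = 0.5*m_gun*v_r^2 = 0.5*5*1.528^2 = 5.837 J

5.837 J


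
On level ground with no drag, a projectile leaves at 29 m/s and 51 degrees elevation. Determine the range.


R = v0^2 * sin(2*theta) / g = 29^2 * sin(2*51°) / 9.81 = 83.86 m

83.86 m


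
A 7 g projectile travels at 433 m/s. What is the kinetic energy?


E = 0.5*m*v^2 = 0.5*0.007*433^2 = 656.2 J

656.2 J


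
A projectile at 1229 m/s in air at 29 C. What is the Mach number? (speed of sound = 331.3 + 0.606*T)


a = 331.3 + 0.606*(29) = 348.874 m/s
M = v/a = 1229/348.874 = 3.523

3.523


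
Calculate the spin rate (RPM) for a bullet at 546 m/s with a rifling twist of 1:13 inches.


twist_m = 13*0.0254 = 0.3302 m
spin = v/twist = 546/0.3302 = 1653.543 rev/s
RPM = spin*60 = 1653.543*60 ≈ 99213 RPM

99213 RPM


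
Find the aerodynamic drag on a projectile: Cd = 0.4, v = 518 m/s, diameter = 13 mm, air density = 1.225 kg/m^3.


A = pi*(d/2)^2 = pi*(13/2000)^2 = 1.32732e-04 m^2
Fd = 0.5*Cd*rho*A*v^2 = 0.5*0.4*1.225*1.32732e-04*518^2 = 8.726 N

8.726 N


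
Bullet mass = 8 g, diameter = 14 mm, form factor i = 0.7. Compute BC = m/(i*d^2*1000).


BC = m/(i*d^2*1000) = 8/(0.7 * 14^2 * 1000) = 5.831e-05

5.831e-05


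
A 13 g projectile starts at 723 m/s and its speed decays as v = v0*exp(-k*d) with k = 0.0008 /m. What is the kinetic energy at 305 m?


v = v0*exp(-k*d) = 723*exp(-0.0008*305) = 566.462 m/s
E = 0.5*m*v^2 = 0.5*0.013*566.462^2 = 2086 J

2086 J


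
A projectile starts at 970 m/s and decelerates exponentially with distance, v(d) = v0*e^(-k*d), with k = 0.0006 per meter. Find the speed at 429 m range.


v = v0*exp(-k*d) = 970*exp(-0.0006*429) = 749.9 m/s

749.9 m/s


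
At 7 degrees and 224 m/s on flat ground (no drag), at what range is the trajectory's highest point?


R = v0^2*sin(2*theta)/g = 224^2*sin(2*7°)/9.81 = 1237.38 m
apex_dist = R/2 = 1237.38/2 = 618.7 m

618.7 m


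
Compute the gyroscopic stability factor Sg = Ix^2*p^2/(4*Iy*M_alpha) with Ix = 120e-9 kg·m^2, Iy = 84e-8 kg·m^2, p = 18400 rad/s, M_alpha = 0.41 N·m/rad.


Sg = Ix^2 * p^2 / (4 * Iy * M_alpha) = (120e-9)^2 * 18400^2 / (4 * 84e-8 * 0.41) = 3.539

3.539


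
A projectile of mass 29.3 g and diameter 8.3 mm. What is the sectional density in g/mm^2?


SD = m/d^2 = 29.3/8.3^2 = 0.4253 g/mm^2

0.4253 g/mm^2


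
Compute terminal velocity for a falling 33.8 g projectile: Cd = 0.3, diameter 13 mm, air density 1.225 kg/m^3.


A = pi*(d/2)^2 = pi*(13/2000)^2 = 1.32732e-04 m^2
vt = sqrt(2mg/(Cd*rho*A)) = sqrt(2*0.0338*9.81/(0.3 * 1.225 * 1.32732e-04)) = 116.6 m/s

116.6 m/s


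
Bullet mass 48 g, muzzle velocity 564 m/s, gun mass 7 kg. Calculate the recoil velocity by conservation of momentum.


v_recoil = m_p * v_p / m_gun = 0.048 * 564 / 7 = 3.867 m/s

3.867 m/s


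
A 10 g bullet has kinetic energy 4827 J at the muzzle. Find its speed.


v = sqrt(2*E/m) = sqrt(2*4827/0.01) = 982.5 m/s

982.5 m/s


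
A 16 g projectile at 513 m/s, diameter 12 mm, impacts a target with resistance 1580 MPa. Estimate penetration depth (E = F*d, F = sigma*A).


A = pi*(d/2)^2 = pi*(12/2)^2 = 113.097 mm^2
E = 0.5*m*v^2 = 0.5*0.016*513^2 = 2105.35 J
depth = E/(sigma*A) = 2105.35 J / (1580 MPa * 113.097 mm^2) = 2105.35/(1580 * 113.097) m = 0.0117819 m ≈ 11.78 mm

11.78 mm


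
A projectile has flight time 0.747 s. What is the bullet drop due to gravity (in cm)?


drop = 0.5*g*t^2 = 0.5*9.81*0.747^2 = 2.73703 m ≈ 273.7 cm

273.7 cm


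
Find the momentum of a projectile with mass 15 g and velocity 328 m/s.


p = m*v = 0.015*328 = 4.92 kg·m/s

4.92 kg·m/s


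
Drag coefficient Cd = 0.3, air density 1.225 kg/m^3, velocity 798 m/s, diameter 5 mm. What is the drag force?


A = pi*(d/2)^2 = pi*(5/2000)^2 = 1.96350e-05 m^2
Fd = 0.5*Cd*rho*A*v^2 = 0.5*0.3*1.225*1.96350e-05*798^2 = 2.298 N

2.298 N


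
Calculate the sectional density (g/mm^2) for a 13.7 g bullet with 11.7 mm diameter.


SD = m/d^2 = 13.7/11.7^2 = 0.1001 g/mm^2

0.1001 g/mm^2


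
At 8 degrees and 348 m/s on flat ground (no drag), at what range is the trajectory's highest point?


R = v0^2*sin(2*theta)/g = 348^2*sin(2*8°)/9.81 = 3402.73 m
apex_dist = R/2 = 3402.73/2 = 1701 m

1701 m


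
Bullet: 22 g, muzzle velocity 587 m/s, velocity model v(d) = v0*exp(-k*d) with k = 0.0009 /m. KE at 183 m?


v = v0*exp(-k*d) = 587*exp(-0.0009*183) = 497.863 m/s
E = 0.5*m*v^2 = 0.5*0.022*497.863^2 = 2727 J

2727 J


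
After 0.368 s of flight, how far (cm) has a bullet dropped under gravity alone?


drop = 0.5*g*t^2 = 0.5*9.81*0.368^2 = 0.664255 m ≈ 66.43 cm

66.43 cm


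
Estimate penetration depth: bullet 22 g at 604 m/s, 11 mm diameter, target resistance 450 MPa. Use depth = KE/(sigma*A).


A = pi*(d/2)^2 = pi*(11/2)^2 = 95.0332 mm^2
E = 0.5*m*v^2 = 0.5*0.022*604^2 = 4012.98 J
depth = E/(sigma*A) = 4012.98 J / (450 MPa * 95.0332 mm^2) = 4012.98/(450 * 95.0332) m = 0.093838 m ≈ 93.84 mm

93.84 mm


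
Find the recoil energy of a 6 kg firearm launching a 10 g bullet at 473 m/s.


v_r = m_p*v_p/m_gun = 0.01*473/6 = 0.788333 m/s, E_r = 0.5*m_gun*v_r^2 = 0.5*6*0.788333^2 = 1.864 J

1.864 J


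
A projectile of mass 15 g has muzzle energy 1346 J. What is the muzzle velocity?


v = sqrt(2*E/m) = sqrt(2*1346/0.015) = 423.6 m/s

423.6 m/s


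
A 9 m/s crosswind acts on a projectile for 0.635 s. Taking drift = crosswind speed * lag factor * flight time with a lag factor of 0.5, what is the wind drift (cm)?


drift = v_wind * lag * t = 9 * 0.5 * 0.635 = 2.8575 m ≈ 285.8 cm

285.8 cm


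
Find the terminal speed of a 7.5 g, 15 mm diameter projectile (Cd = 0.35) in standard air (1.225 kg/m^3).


A = pi*(d/2)^2 = pi*(15/2000)^2 = 1.76715e-04 m^2
vt = sqrt(2mg/(Cd*rho*A)) = sqrt(2*0.0075*9.81/(0.35 * 1.225 * 1.76715e-04)) = 44.07 m/s

44.07 m/s


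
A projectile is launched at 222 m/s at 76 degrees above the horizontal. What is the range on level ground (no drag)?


R = v0^2 * sin(2*theta) / g = 222^2 * sin(2*76°) / 9.81 = 2359 m

2359 m


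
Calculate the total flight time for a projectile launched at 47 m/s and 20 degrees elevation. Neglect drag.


T = 2*v0*sin(theta)/g = 2*47*sin(20°)/9.81 = 3.277 s

3.277 s


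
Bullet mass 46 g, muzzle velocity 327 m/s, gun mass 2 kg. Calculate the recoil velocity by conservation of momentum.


v_recoil = m_p * v_p / m_gun = 0.046 * 327 / 2 = 7.521 m/s

7.521 m/s


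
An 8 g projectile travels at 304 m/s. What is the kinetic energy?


E = 0.5*m*v^2 = 0.5*0.008*304^2 = 369.7 J

369.7 J


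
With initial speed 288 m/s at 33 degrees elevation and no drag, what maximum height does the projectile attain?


H = (v0*sin(theta))^2 / (2g) = (288*sin(33°))^2 / (2*9.81) = 1254 m

1254 m


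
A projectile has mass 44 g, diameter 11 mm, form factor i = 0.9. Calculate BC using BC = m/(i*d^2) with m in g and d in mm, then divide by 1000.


BC = m/(i*d^2*1000) = 44/(0.9 * 11^2 * 1000) = 0.000404

0.000404
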